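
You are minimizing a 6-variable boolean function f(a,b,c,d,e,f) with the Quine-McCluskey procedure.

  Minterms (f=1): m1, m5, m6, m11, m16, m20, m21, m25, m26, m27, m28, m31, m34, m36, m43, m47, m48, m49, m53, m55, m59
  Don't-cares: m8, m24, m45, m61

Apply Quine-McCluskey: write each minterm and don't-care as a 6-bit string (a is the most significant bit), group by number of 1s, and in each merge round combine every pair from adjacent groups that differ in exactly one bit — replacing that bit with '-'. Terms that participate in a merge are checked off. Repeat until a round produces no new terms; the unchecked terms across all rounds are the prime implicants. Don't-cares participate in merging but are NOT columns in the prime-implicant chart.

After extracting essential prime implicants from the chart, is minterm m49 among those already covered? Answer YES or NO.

NO

[col 0] 000001*, 000101*, 000110, 001000*, 001011*, 010000*, 010100*, 010101*, 011000*, 011001*, 011010*, 011011*, 011100*, 011111*, 100010, 100100, 101011*, 101101*, 101111*, 110000*, 110001*, 110101*, 110111*, 111011*, 111101*
[col 1] -01011*, -10000, -10101, -11011*, 0-0101, 0-1000, 0-1011*, 000-01, 01-000*, 01-100*, 010-00*, 01010-, 011-00*, 011-11, 0110-0*, 0110-1*, 01100-*, 01101-*, 1-1011*, 1-1101, 101-11, 1011-1, 11-101, 110-01, 11000-, 1101-1
[col 2] --1011, 01--00, 0110--
Prime implicants: --1011, -10000, -10101, 0-0101, 0-1000, 000-01, 000110, 01--00, 01010-, 011-11, 0110--, 1-1101, 100010, 100100, 101-11, 1011-1, 11-101, 110-01, 11000-, 1101-1
PI chart (minterm → PIs covering it):
  1 | 000-01  (sole → essential)
  5 | 0-0101,000-01
  6 | 000110  (sole → essential)
  11 | --1011  (sole → essential)
  16 | -10000,01--00
  20 | 01--00,01010-
  21 | -10101,0-0101,01010-
  25 | 0110--  (sole → essential)
  26 | 0110--  (sole → essential)
  27 | --1011,011-11,0110--
  28 | 01--00  (sole → essential)
  31 | 011-11  (sole → essential)
  34 | 100010  (sole → essential)
  36 | 100100  (sole → essential)
  43 | --1011,101-11
  47 | 101-11,1011-1
  48 | -10000,11000-
  49 | 110-01,11000-
  53 | -10101,11-101,110-01,1101-1
  55 | 1101-1  (sole → essential)
  59 | --1011  (sole → essential)
Essential prime implicants: --1011, 000-01, 000110, 01--00, 011-11, 0110--, 100010, 100100, 1101-1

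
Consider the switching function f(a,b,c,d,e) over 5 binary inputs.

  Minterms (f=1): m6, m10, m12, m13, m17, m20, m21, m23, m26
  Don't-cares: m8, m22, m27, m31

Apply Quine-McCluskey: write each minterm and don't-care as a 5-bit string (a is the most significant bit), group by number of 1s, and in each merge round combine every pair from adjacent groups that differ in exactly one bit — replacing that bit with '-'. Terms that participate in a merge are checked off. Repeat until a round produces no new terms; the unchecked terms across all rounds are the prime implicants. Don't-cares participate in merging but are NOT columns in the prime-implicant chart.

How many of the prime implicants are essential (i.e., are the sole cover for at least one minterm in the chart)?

size-2^0 implicants → 00110(✓)  01000(✓)  01010(✓)  01100(✓)  01101(✓)  10001(✓)  10100(✓)  10101(✓)  10110(✓)  10111(✓)  11010(✓)  11011(✓)  11111(✓)
size-2^1 implicants → -0110  -1010  01-00  010-0  0110-  1-111  10-01  101-0(✓)  101-1(✓)  1010-(✓)  1011-(✓)  11-11  1101-
size-2^2 implicants → 101--
Unchecked terms (primes): -0110, -1010, 01-00, 010-0, 0110-, 1-111, 10-01, 101--, 11-11, 1101-
Minterm coverage:
  m6 ⊆ -0110 [E]
  m10 ⊆ -1010,010-0
  m12 ⊆ 01-00,0110-
  m13 ⊆ 0110- [E]
  m17 ⊆ 10-01 [E]
  m20 ⊆ 101-- [E]
  m21 ⊆ 10-01,101--
  m23 ⊆ 1-111,101--
  m26 ⊆ -1010,1101-
E = {-0110, 0110-, 10-01, 101--}

4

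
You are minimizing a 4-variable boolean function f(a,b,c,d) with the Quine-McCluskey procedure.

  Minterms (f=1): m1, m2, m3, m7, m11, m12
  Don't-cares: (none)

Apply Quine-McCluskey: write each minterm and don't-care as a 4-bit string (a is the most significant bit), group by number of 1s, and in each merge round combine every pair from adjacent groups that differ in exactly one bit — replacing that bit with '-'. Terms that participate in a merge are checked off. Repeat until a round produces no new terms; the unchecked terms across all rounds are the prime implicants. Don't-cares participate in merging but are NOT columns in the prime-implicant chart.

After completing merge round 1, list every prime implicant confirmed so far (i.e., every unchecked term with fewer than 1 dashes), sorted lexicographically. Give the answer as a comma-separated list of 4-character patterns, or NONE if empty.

1100

[col 0] 0001*, 0010*, 0011*, 0111*, 1011*, 1100
[col 1] -011, 0-11, 00-1, 001-
Prime implicants: -011, 0-11, 00-1, 001-, 1100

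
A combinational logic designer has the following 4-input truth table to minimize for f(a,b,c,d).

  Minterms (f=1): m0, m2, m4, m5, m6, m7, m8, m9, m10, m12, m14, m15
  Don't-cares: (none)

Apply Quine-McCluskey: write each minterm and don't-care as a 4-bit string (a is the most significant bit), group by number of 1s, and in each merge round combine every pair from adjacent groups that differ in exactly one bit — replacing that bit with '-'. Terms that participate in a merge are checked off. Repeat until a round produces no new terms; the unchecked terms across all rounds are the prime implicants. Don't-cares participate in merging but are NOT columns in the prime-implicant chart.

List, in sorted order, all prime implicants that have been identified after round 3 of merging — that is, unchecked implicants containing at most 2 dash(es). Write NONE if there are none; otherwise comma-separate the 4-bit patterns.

-11-, 01--, 100-

Round 0: 0000✓ 0010✓ 0100✓ 0101✓ 0110✓ 0111✓ 1000✓ 1001✓ 1010✓ 1100✓ 1110✓ 1111✓
Round 1: -000✓ -010✓ -100✓ -110✓ -111✓ 0-00✓ 0-10✓ 00-0✓ 01-0✓ 01-1✓ 010-✓ 011-✓ 1-00✓ 1-10✓ 10-0✓ 100- 11-0✓ 111-✓
Round 2: --00✓ --10✓ -0-0✓ -1-0✓ -11- 0--0✓ 01-- 1--0✓
Round 3: ---0
PIs = {---0, -11-, 01--, 100-}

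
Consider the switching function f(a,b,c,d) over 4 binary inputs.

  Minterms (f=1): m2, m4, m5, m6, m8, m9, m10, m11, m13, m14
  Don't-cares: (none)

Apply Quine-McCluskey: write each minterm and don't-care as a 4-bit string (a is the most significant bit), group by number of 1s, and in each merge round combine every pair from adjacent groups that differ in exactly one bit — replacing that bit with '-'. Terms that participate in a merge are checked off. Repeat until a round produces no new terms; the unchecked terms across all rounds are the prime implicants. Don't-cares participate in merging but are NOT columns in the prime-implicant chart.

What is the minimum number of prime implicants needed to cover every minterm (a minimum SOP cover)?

size-2^0 implicants → 0010(✓)  0100(✓)  0101(✓)  0110(✓)  1000(✓)  1001(✓)  1010(✓)  1011(✓)  1101(✓)  1110(✓)
size-2^1 implicants → -010(✓)  -101  -110(✓)  0-10(✓)  01-0  010-  1-01  1-10(✓)  10-0(✓)  10-1(✓)  100-(✓)  101-(✓)
size-2^2 implicants → --10  10--
Unchecked terms (primes): --10, -101, 01-0, 010-, 1-01, 10--
Minterm coverage:
  m2 ⊆ --10 [E]
  m4 ⊆ 01-0,010-
  m5 ⊆ -101,010-
  m6 ⊆ --10,01-0
  m8 ⊆ 10-- [E]
  m9 ⊆ 1-01,10--
  m10 ⊆ --10,10--
  m11 ⊆ 10-- [E]
  m13 ⊆ -101,1-01
  m14 ⊆ --10 [E]
E = {--10, 10--}
Petrick residual → -101, 01-0
Cover = cd' + bc'd + a'bd' + ab'  |cover|=4

4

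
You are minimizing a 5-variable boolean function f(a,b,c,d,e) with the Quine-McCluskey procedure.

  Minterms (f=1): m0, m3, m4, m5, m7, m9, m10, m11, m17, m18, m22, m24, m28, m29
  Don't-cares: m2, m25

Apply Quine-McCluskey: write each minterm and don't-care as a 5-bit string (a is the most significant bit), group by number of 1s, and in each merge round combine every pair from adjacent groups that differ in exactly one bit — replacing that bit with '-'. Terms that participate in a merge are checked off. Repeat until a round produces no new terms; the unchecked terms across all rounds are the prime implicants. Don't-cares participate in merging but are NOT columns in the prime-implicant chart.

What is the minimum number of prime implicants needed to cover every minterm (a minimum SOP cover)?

size-2^0 implicants → 00000(✓)  00010(✓)  00011(✓)  00100(✓)  00101(✓)  00111(✓)  01001(✓)  01010(✓)  01011(✓)  10001(✓)  10010(✓)  10110(✓)  11000(✓)  11001(✓)  11100(✓)  11101(✓)
size-2^1 implicants → -0010  -1001  0-010(✓)  0-011(✓)  00-00  00-11  000-0  0001-(✓)  001-1  0010-  010-1  0101-(✓)  1-001  10-10  11-00(✓)  11-01(✓)  1100-(✓)  1110-(✓)
size-2^2 implicants → 0-01-  11-0-
Unchecked terms (primes): -0010, -1001, 0-01-, 00-00, 00-11, 000-0, 001-1, 0010-, 010-1, 1-001, 10-10, 11-0-
Minterm coverage:
  m0 ⊆ 00-00,000-0
  m3 ⊆ 0-01-,00-11
  m4 ⊆ 00-00,0010-
  m5 ⊆ 001-1,0010-
  m7 ⊆ 00-11,001-1
  m9 ⊆ -1001,010-1
  m10 ⊆ 0-01- [E]
  m11 ⊆ 0-01-,010-1
  m17 ⊆ 1-001 [E]
  m18 ⊆ -0010,10-10
  m22 ⊆ 10-10 [E]
  m24 ⊆ 11-0- [E]
  m28 ⊆ 11-0- [E]
  m29 ⊆ 11-0- [E]
E = {0-01-, 1-001, 10-10, 11-0-}
Petrick residual → -1001, 00-00, 001-1
Cover = bc'd'e + a'c'd + a'b'd'e' + a'b'ce + ac'd'e + ab'de' + abd'  |cover|=7

7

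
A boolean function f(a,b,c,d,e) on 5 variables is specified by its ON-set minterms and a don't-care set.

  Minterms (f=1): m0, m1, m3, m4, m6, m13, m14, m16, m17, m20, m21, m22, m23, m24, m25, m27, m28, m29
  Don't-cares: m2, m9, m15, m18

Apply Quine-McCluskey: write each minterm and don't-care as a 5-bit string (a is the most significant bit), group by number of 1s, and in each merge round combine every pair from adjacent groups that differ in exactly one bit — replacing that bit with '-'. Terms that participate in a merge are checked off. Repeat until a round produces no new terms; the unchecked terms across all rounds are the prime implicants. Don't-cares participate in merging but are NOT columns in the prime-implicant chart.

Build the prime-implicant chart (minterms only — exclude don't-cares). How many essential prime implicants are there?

size-2^0 implicants → 00000(✓)  00001(✓)  00010(✓)  00011(✓)  00100(✓)  00110(✓)  01001(✓)  01101(✓)  01110(✓)  01111(✓)  10000(✓)  10001(✓)  10010(✓)  10100(✓)  10101(✓)  10110(✓)  10111(✓)  11000(✓)  11001(✓)  11011(✓)  11100(✓)  11101(✓)
size-2^1 implicants → -0000(✓)  -0001(✓)  -0010(✓)  -0100(✓)  -0110(✓)  -1001(✓)  -1101(✓)  0-001(✓)  0-110  00-00(✓)  00-10(✓)  000-0(✓)  000-1(✓)  0000-(✓)  0001-(✓)  001-0(✓)  01-01(✓)  011-1  0111-  1-000(✓)  1-001(✓)  1-100(✓)  1-101(✓)  10-00(✓)  10-01(✓)  10-10(✓)  100-0(✓)  1000-(✓)  101-0(✓)  101-1(✓)  1010-(✓)  1011-(✓)  11-00(✓)  11-01(✓)  110-1  1100-(✓)  1110-(✓)
size-2^2 implicants → --001  -0-00(✓)  -0-10(✓)  -00-0(✓)  -000-  -01-0(✓)  -1-01  00--0(✓)  000--  1--00(✓)  1--01(✓)  1-00-(✓)  1-10-(✓)  10--0(✓)  10-0-(✓)  101--  11-0-(✓)
size-2^3 implicants → -0--0  1--0-
Unchecked terms (primes): --001, -0--0, -000-, -1-01, 0-110, 000--, 011-1, 0111-, 1--0-, 101--, 110-1
Minterm coverage:
  m0 ⊆ -0--0,-000-,000--
  m1 ⊆ --001,-000-,000--
  m3 ⊆ 000-- [E]
  m4 ⊆ -0--0 [E]
  m6 ⊆ -0--0,0-110
  m13 ⊆ -1-01,011-1
  m14 ⊆ 0-110,0111-
  m16 ⊆ -0--0,-000-,1--0-
  m17 ⊆ --001,-000-,1--0-
  m20 ⊆ -0--0,1--0-,101--
  m21 ⊆ 1--0-,101--
  m22 ⊆ -0--0,101--
  m23 ⊆ 101-- [E]
  m24 ⊆ 1--0- [E]
  m25 ⊆ --001,-1-01,1--0-,110-1
  m27 ⊆ 110-1 [E]
  m28 ⊆ 1--0- [E]
  m29 ⊆ -1-01,1--0-
E = {-0--0, 000--, 1--0-, 101--, 110-1}

5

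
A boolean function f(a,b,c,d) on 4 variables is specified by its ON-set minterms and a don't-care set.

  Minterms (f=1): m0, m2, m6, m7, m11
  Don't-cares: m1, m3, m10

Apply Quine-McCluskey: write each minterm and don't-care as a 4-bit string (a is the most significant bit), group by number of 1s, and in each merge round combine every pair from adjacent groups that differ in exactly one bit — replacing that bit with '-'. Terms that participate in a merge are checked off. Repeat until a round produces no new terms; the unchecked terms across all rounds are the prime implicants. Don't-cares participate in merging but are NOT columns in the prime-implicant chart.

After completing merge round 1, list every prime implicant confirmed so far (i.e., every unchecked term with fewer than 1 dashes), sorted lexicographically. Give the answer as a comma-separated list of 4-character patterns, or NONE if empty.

Round 0: 0000✓ 0001✓ 0010✓ 0011✓ 0110✓ 0111✓ 1010✓ 1011✓
Round 1: -010✓ -011✓ 0-10✓ 0-11✓ 00-0✓ 00-1✓ 000-✓ 001-✓ 011-✓ 101-✓
Round 2: -01- 0-1- 00--
PIs = {-01-, 0-1-, 00--}

NONE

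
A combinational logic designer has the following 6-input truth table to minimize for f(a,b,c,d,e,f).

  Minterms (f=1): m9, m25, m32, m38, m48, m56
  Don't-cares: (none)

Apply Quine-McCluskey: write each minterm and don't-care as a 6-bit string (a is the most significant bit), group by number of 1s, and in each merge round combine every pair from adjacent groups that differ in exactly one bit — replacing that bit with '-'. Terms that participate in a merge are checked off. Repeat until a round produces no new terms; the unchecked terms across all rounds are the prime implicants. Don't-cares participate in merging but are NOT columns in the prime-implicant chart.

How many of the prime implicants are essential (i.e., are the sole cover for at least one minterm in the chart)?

4

size-2^0 implicants → 001001(✓)  011001(✓)  100000(✓)  100110  110000(✓)  111000(✓)
size-2^1 implicants → 0-1001  1-0000  11-000
Unchecked terms (primes): 0-1001, 1-0000, 100110, 11-000
Minterm coverage:
  m9 ⊆ 0-1001 [E]
  m25 ⊆ 0-1001 [E]
  m32 ⊆ 1-0000 [E]
  m38 ⊆ 100110 [E]
  m48 ⊆ 1-0000,11-000
  m56 ⊆ 11-000 [E]
E = {0-1001, 1-0000, 100110, 11-000}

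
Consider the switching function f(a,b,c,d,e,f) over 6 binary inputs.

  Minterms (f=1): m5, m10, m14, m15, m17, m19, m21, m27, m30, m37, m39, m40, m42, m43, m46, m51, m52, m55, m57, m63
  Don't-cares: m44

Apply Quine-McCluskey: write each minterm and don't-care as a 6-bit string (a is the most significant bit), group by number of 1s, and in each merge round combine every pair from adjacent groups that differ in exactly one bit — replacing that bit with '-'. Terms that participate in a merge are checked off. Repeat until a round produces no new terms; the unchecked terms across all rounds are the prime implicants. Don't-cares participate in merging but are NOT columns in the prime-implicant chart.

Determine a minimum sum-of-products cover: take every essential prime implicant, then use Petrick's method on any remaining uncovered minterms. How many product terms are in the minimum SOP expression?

13

[col 0] 000101*, 001010*, 001110*, 001111*, 010001*, 010011*, 010101*, 011011*, 011110*, 100101*, 100111*, 101000*, 101010*, 101011*, 101100*, 101110*, 110011*, 110100, 110111*, 111001, 111111*
[col 1] -00101, -01010*, -01110*, -10011, 0-0101, 0-1110, 001-10*, 00111-, 01-011, 010-01, 0100-1, 1-0111, 1001-1, 101-00*, 101-10*, 1010-0*, 10101-, 1011-0*, 11-111, 110-11
[col 2] -01-10, 101--0
Prime implicants: -00101, -01-10, -10011, 0-0101, 0-1110, 00111-, 01-011, 010-01, 0100-1, 1-0111, 1001-1, 101--0, 10101-, 11-111, 110-11, 110100, 111001
PI chart (minterm → PIs covering it):
  5 | -00101,0-0101
  10 | -01-10  (sole → essential)
  14 | -01-10,0-1110,00111-
  15 | 00111-  (sole → essential)
  17 | 010-01,0100-1
  19 | -10011,01-011,0100-1
  21 | 0-0101,010-01
  27 | 01-011  (sole → essential)
  30 | 0-1110  (sole → essential)
  37 | -00101,1001-1
  39 | 1-0111,1001-1
  40 | 101--0  (sole → essential)
  42 | -01-10,101--0,10101-
  43 | 10101-  (sole → essential)
  46 | -01-10,101--0
  51 | -10011,110-11
  52 | 110100  (sole → essential)
  55 | 1-0111,11-111,110-11
  57 | 111001  (sole → essential)
  63 | 11-111  (sole → essential)
Essential prime implicants: -01-10, 0-1110, 00111-, 01-011, 101--0, 10101-, 11-111, 110100, 111001
Petrick residual → -00101, -10011, 010-01, 1-0111
Minimum SOP uses 13 PIs: b'c'de'f + b'cef' + bc'd'ef + a'cdef' + a'b'cde + a'bd'ef + a'bc'e'f + ac'def + ab'cf' + ab'cd'e + abdef + abc'de'f' + abcd'e'f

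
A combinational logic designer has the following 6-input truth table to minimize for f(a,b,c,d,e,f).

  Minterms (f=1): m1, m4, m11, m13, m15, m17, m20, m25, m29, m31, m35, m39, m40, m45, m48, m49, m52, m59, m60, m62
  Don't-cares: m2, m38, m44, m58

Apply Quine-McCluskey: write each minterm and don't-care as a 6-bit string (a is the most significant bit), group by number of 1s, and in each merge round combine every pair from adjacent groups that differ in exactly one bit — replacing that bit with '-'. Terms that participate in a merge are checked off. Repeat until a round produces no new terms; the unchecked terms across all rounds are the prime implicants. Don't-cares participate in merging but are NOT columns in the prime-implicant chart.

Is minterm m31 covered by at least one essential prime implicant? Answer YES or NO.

[col 0] 000001*, 000010, 000100*, 001011*, 001101*, 001111*, 010001*, 010100*, 011001*, 011101*, 011111*, 100011*, 100110*, 100111*, 101000*, 101100*, 101101*, 110000*, 110001*, 110100*, 111010*, 111011*, 111100*, 111110*
[col 1] -01101, -10001, -10100, 0-0001, 0-0100, 0-1101*, 0-1111*, 001-11, 0011-1*, 01-001, 011-01, 0111-1*, 1-1100, 100-11, 10011-, 101-00, 10110-, 11-100, 110-00, 11000-, 111-10, 11101-, 1111-0
[col 2] 0-11-1
Prime implicants: -01101, -10001, -10100, 0-0001, 0-0100, 0-11-1, 000010, 001-11, 01-001, 011-01, 1-1100, 100-11, 10011-, 101-00, 10110-, 11-100, 110-00, 11000-, 111-10, 11101-, 1111-0
PI chart (minterm → PIs covering it):
  1 | 0-0001  (sole → essential)
  4 | 0-0100  (sole → essential)
  11 | 001-11  (sole → essential)
  13 | -01101,0-11-1
  15 | 0-11-1,001-11
  17 | -10001,0-0001,01-001
  20 | -10100,0-0100
  25 | 01-001,011-01
  29 | 0-11-1,011-01
  31 | 0-11-1  (sole → essential)
  35 | 100-11  (sole → essential)
  39 | 100-11,10011-
  40 | 101-00  (sole → essential)
  45 | -01101,10110-
  48 | 110-00,11000-
  49 | -10001,11000-
  52 | -10100,11-100,110-00
  59 | 11101-  (sole → essential)
  60 | 1-1100,11-100,1111-0
  62 | 111-10,1111-0
Essential prime implicants: 0-0001, 0-0100, 0-11-1, 001-11, 100-11, 101-00, 11101-

YES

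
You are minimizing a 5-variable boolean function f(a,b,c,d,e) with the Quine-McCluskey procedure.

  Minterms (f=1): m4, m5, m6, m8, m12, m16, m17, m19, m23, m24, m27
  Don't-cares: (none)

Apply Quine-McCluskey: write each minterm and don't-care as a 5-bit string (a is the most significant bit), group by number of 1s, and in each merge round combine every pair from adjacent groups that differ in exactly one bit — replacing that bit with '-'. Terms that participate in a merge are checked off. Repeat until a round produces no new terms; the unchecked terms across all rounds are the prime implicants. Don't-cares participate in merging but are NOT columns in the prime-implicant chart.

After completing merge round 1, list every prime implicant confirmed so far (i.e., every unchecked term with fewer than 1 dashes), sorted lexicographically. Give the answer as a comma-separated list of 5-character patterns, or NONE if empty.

NONE

Round 0: 00100✓ 00101✓ 00110✓ 01000✓ 01100✓ 10000✓ 10001✓ 10011✓ 10111✓ 11000✓ 11011✓
Round 1: -1000 0-100 001-0 0010- 01-00 1-000 1-011 10-11 100-1 1000-
PIs = {-1000, 0-100, 001-0, 0010-, 01-00, 1-000, 1-011, 10-11, 100-1, 1000-}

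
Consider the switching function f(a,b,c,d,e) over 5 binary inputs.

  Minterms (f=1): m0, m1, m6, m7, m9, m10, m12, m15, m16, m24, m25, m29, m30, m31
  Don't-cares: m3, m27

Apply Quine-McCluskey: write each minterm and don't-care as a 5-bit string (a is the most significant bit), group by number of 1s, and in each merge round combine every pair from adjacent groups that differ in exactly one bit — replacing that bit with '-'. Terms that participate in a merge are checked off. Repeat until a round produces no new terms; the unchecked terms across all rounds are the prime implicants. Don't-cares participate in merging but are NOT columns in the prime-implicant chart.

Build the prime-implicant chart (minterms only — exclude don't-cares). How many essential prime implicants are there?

Round 0: 00000✓ 00001✓ 00011✓ 00110✓ 00111✓ 01001✓ 01010 01100 01111✓ 10000✓ 11000✓ 11001✓ 11011✓ 11101✓ 11110✓ 11111✓
Round 1: -0000 -1001 -1111 0-001 0-111 00-11 000-1 0000- 0011- 1-000 11-01✓ 11-11✓ 110-1✓ 1100- 111-1✓ 1111-
Round 2: 11--1
PIs = {-0000, -1001, -1111, 0-001, 0-111, 00-11, 000-1, 0000-, 0011-, 01010, 01100, 1-000, 11--1, 1100-, 1111-}
Coverage chart:
  m0: -0000,0000-
  m1: 0-001,000-1,0000-
  m6: 0011- ←essential
  m7: 0-111,00-11,0011-
  m9: -1001,0-001
  m10: 01010 ←essential
  m12: 01100 ←essential
  m15: -1111,0-111
  m16: -0000,1-000
  m24: 1-000,1100-
  m25: -1001,11--1,1100-
  m29: 11--1 ←essential
  m30: 1111- ←essential
  m31: -1111,11--1,1111-
Essential: 0011-, 01010, 01100, 11--1, 1111-

5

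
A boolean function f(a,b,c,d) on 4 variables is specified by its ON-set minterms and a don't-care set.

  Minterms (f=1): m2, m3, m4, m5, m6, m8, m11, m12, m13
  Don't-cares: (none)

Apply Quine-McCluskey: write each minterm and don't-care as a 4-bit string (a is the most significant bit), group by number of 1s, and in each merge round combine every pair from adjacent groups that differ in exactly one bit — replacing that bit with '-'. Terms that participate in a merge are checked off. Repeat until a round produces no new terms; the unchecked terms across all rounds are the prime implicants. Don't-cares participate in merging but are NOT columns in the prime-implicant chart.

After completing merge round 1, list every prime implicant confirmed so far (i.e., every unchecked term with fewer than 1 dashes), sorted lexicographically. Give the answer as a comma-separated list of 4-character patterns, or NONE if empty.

size-2^0 implicants → 0010(✓)  0011(✓)  0100(✓)  0101(✓)  0110(✓)  1000(✓)  1011(✓)  1100(✓)  1101(✓)
size-2^1 implicants → -011  -100(✓)  -101(✓)  0-10  001-  01-0  010-(✓)  1-00  110-(✓)
size-2^2 implicants → -10-
Unchecked terms (primes): -011, -10-, 0-10, 001-, 01-0, 1-00

NONE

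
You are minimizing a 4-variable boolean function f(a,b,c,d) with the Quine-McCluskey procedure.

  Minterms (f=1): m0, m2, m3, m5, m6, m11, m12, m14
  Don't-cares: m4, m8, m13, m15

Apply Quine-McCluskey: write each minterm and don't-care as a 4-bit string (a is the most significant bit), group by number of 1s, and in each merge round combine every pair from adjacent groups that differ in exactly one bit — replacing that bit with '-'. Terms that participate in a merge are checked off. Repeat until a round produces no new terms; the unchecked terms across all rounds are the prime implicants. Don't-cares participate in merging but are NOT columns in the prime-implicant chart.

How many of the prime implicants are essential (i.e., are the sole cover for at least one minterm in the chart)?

1

[col 0] 0000*, 0010*, 0011*, 0100*, 0101*, 0110*, 1000*, 1011*, 1100*, 1101*, 1110*, 1111*
[col 1] -000*, -011, -100*, -101*, -110*, 0-00*, 0-10*, 00-0*, 001-, 01-0*, 010-*, 1-00*, 1-11, 11-0*, 11-1*, 110-*, 111-*
[col 2] --00, -1-0, -10-, 0--0, 11--
Prime implicants: --00, -011, -1-0, -10-, 0--0, 001-, 1-11, 11--
PI chart (minterm → PIs covering it):
  0 | --00,0--0
  2 | 0--0,001-
  3 | -011,001-
  5 | -10-  (sole → essential)
  6 | -1-0,0--0
  11 | -011,1-11
  12 | --00,-1-0,-10-,11--
  14 | -1-0,11--
Essential prime implicants: -10-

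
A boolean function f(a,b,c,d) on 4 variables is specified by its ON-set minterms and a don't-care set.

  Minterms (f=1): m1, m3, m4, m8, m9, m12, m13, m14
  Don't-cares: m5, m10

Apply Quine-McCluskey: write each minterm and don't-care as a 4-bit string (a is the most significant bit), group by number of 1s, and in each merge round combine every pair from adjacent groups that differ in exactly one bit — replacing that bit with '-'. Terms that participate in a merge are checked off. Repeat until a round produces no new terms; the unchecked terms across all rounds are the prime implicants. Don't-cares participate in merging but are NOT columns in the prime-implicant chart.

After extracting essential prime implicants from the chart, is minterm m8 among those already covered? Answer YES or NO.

Round 0: 0001✓ 0011✓ 0100✓ 0101✓ 1000✓ 1001✓ 1010✓ 1100✓ 1101✓ 1110✓
Round 1: -001✓ -100✓ -101✓ 0-01✓ 00-1 010-✓ 1-00✓ 1-01✓ 1-10✓ 10-0✓ 100-✓ 11-0✓ 110-✓
Round 2: --01 -10- 1--0 1-0-
PIs = {--01, -10-, 00-1, 1--0, 1-0-}
Coverage chart:
  m1: --01,00-1
  m3: 00-1 ←essential
  m4: -10- ←essential
  m8: 1--0,1-0-
  m9: --01,1-0-
  m12: -10-,1--0,1-0-
  m13: --01,-10-,1-0-
  m14: 1--0 ←essential
Essential: -10-, 00-1, 1--0

YES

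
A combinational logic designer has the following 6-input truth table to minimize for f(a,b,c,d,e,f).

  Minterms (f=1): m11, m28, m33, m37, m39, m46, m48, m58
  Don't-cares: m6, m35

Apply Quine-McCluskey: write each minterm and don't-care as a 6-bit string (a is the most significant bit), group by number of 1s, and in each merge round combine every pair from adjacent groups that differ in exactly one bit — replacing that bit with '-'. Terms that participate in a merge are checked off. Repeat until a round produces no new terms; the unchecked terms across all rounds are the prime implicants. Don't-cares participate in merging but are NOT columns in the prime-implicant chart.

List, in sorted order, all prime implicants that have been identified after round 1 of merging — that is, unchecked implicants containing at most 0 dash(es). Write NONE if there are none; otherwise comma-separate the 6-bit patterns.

size-2^0 implicants → 000110  001011  011100  100001(✓)  100011(✓)  100101(✓)  100111(✓)  101110  110000  111010
size-2^1 implicants → 100-01(✓)  100-11(✓)  1000-1(✓)  1001-1(✓)
size-2^2 implicants → 100--1
Unchecked terms (primes): 000110, 001011, 011100, 100--1, 101110, 110000, 111010

000110, 001011, 011100, 101110, 110000, 111010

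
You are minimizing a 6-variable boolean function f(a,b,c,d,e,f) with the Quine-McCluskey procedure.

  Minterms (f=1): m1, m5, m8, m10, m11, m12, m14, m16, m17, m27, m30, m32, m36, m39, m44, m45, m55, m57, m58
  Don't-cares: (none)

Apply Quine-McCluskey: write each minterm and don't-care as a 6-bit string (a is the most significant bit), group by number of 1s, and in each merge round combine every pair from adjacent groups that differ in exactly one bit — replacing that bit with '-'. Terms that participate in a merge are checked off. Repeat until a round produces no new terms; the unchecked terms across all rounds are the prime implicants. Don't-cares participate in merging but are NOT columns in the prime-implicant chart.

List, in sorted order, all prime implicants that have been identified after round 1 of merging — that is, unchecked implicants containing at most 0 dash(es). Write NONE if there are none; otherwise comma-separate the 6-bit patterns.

111001, 111010

size-2^0 implicants → 000001(✓)  000101(✓)  001000(✓)  001010(✓)  001011(✓)  001100(✓)  001110(✓)  010000(✓)  010001(✓)  011011(✓)  011110(✓)  100000(✓)  100100(✓)  100111(✓)  101100(✓)  101101(✓)  110111(✓)  111001  111010
size-2^1 implicants → -01100  0-0001  0-1011  0-1110  000-01  001-00(✓)  001-10(✓)  0010-0(✓)  00101-  0011-0(✓)  01000-  1-0111  10-100  100-00  10110-
size-2^2 implicants → 001--0
Unchecked terms (primes): -01100, 0-0001, 0-1011, 0-1110, 000-01, 001--0, 00101-, 01000-, 1-0111, 10-100, 100-00, 10110-, 111001, 111010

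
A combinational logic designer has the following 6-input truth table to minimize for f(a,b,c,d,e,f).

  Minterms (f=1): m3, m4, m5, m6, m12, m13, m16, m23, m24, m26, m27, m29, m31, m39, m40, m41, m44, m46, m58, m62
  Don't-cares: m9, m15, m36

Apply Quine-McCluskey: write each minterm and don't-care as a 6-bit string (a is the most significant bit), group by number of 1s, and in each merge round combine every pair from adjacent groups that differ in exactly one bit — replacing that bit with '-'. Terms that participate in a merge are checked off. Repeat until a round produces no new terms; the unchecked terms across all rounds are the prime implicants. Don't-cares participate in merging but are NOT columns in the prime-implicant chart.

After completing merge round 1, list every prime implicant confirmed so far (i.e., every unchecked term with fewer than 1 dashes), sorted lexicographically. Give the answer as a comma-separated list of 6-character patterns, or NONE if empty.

000011, 100111

size-2^0 implicants → 000011  000100(✓)  000101(✓)  000110(✓)  001001(✓)  001100(✓)  001101(✓)  001111(✓)  010000(✓)  010111(✓)  011000(✓)  011010(✓)  011011(✓)  011101(✓)  011111(✓)  100100(✓)  100111  101000(✓)  101001(✓)  101100(✓)  101110(✓)  111010(✓)  111110(✓)
size-2^1 implicants → -00100(✓)  -01001  -01100(✓)  -11010  0-1101(✓)  0-1111(✓)  00-100(✓)  00-101(✓)  0001-0  00010-(✓)  001-01  0011-1(✓)  00110-(✓)  01-000  01-111  011-11  0110-0  01101-  0111-1(✓)  1-1110  10-100(✓)  101-00  10100-  1011-0  111-10
size-2^2 implicants → -0-100  0-11-1  00-10-
Unchecked terms (primes): -0-100, -01001, -11010, 0-11-1, 00-10-, 000011, 0001-0, 001-01, 01-000, 01-111, 011-11, 0110-0, 01101-, 1-1110, 100111, 101-00, 10100-, 1011-0, 111-10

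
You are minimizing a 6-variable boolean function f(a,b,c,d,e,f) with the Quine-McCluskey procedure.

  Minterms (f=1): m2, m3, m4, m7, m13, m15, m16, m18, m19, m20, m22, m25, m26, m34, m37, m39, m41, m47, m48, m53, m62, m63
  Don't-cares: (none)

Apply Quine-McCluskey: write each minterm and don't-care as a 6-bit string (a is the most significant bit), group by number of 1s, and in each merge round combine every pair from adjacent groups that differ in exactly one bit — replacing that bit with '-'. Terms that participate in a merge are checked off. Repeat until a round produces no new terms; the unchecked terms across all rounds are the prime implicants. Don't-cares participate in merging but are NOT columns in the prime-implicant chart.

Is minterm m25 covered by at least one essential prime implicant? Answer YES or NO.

Round 0: 000010✓ 000011✓ 000100✓ 000111✓ 001101✓ 001111✓ 010000✓ 010010✓ 010011✓ 010100✓ 010110✓ 011001 011010✓ 100010✓ 100101✓ 100111✓ 101001 101111✓ 110000✓ 110101✓ 111110✓ 111111✓
Round 1: -00010 -00111✓ -01111✓ -10000 0-0010✓ 0-0011✓ 0-0100 00-111✓ 000-11 00001-✓ 0011-1 01-010 010-00✓ 010-10✓ 0100-0✓ 01001-✓ 0101-0✓ 1-0101 1-1111 10-111✓ 1001-1 11111-
Round 2: -0-111 0-001- 010--0
PIs = {-0-111, -00010, -10000, 0-001-, 0-0100, 000-11, 0011-1, 01-010, 010--0, 011001, 1-0101, 1-1111, 1001-1, 101001, 11111-}
Coverage chart:
  m2: -00010,0-001-
  m3: 0-001-,000-11
  m4: 0-0100 ←essential
  m7: -0-111,000-11
  m13: 0011-1 ←essential
  m15: -0-111,0011-1
  m16: -10000,010--0
  m18: 0-001-,01-010,010--0
  m19: 0-001- ←essential
  m20: 0-0100,010--0
  m22: 010--0 ←essential
  m25: 011001 ←essential
  m26: 01-010 ←essential
  m34: -00010 ←essential
  m37: 1-0101,1001-1
  m39: -0-111,1001-1
  m41: 101001 ←essential
  m47: -0-111,1-1111
  m48: -10000 ←essential
  m53: 1-0101 ←essential
  m62: 11111- ←essential
  m63: 1-1111,11111-
Essential: -00010, -10000, 0-001-, 0-0100, 0011-1, 01-010, 010--0, 011001, 1-0101, 101001, 11111-

YES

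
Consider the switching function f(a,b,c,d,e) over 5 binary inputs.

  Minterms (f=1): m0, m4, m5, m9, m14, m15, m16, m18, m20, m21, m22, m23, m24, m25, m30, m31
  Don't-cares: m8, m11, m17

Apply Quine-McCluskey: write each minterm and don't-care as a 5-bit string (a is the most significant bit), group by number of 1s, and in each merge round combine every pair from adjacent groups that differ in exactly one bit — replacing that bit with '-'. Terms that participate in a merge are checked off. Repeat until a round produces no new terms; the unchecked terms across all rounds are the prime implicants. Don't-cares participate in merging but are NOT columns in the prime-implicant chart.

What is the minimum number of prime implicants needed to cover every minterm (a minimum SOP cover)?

size-2^0 implicants → 00000(✓)  00100(✓)  00101(✓)  01000(✓)  01001(✓)  01011(✓)  01110(✓)  01111(✓)  10000(✓)  10001(✓)  10010(✓)  10100(✓)  10101(✓)  10110(✓)  10111(✓)  11000(✓)  11001(✓)  11110(✓)  11111(✓)
size-2^1 implicants → -0000(✓)  -0100(✓)  -0101(✓)  -1000(✓)  -1001(✓)  -1110(✓)  -1111(✓)  0-000(✓)  00-00(✓)  0010-(✓)  01-11  010-1  0100-(✓)  0111-(✓)  1-000(✓)  1-001(✓)  1-110(✓)  1-111(✓)  10-00(✓)  10-01(✓)  10-10(✓)  100-0(✓)  1000-(✓)  101-0(✓)  101-1(✓)  1010-(✓)  1011-(✓)  1100-(✓)  1111-(✓)
size-2^2 implicants → --000  -0-00  -010-  -100-  -111-  1-00-  1-11-  10--0  10-0-  101--
Unchecked terms (primes): --000, -0-00, -010-, -100-, -111-, 01-11, 010-1, 1-00-, 1-11-, 10--0, 10-0-, 101--
Minterm coverage:
  m0 ⊆ --000,-0-00
  m4 ⊆ -0-00,-010-
  m5 ⊆ -010- [E]
  m9 ⊆ -100-,010-1
  m14 ⊆ -111- [E]
  m15 ⊆ -111-,01-11
  m16 ⊆ --000,-0-00,1-00-,10--0,10-0-
  m18 ⊆ 10--0 [E]
  m20 ⊆ -0-00,-010-,10--0,10-0-,101--
  m21 ⊆ -010-,10-0-,101--
  m22 ⊆ 1-11-,10--0,101--
  m23 ⊆ 1-11-,101--
  m24 ⊆ --000,-100-,1-00-
  m25 ⊆ -100-,1-00-
  m30 ⊆ -111-,1-11-
  m31 ⊆ -111-,1-11-
E = {-010-, -111-, 10--0}
Petrick residual → --000, -100-, 1-11-
Cover = c'd'e' + b'cd' + bc'd' + bcd + acd + ab'e'  |cover|=6

6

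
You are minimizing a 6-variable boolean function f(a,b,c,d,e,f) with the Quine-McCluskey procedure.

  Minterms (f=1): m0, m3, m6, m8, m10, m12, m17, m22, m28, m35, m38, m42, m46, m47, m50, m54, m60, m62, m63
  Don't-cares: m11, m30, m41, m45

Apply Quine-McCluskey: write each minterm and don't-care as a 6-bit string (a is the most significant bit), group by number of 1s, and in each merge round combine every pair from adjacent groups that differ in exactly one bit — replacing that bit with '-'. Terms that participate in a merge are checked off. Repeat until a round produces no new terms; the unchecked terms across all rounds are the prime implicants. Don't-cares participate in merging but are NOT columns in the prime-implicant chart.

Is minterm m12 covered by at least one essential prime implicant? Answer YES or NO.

size-2^0 implicants → 000000(✓)  000011(✓)  000110(✓)  001000(✓)  001010(✓)  001011(✓)  001100(✓)  010001  010110(✓)  011100(✓)  011110(✓)  100011(✓)  100110(✓)  101001(✓)  101010(✓)  101101(✓)  101110(✓)  101111(✓)  110010(✓)  110110(✓)  111100(✓)  111110(✓)  111111(✓)
size-2^1 implicants → -00011  -00110(✓)  -01010  -10110(✓)  -11100(✓)  -11110(✓)  0-0110(✓)  0-1100  00-000  00-011  001-00  0010-0  00101-  01-110(✓)  0111-0(✓)  1-0110(✓)  1-1110(✓)  1-1111(✓)  10-110(✓)  101-01  101-10  1011-1  10111-(✓)  11-110(✓)  110-10  1111-0(✓)  11111-(✓)
size-2^2 implicants → --0110  -1-110  -111-0  1--110  1-111-
Unchecked terms (primes): --0110, -00011, -01010, -1-110, -111-0, 0-1100, 00-000, 00-011, 001-00, 0010-0, 00101-, 010001, 1--110, 1-111-, 101-01, 101-10, 1011-1, 110-10
Minterm coverage:
  m0 ⊆ 00-000 [E]
  m3 ⊆ -00011,00-011
  m6 ⊆ --0110 [E]
  m8 ⊆ 00-000,001-00,0010-0
  m10 ⊆ -01010,0010-0,00101-
  m12 ⊆ 0-1100,001-00
  m17 ⊆ 010001 [E]
  m22 ⊆ --0110,-1-110
  m28 ⊆ -111-0,0-1100
  m35 ⊆ -00011 [E]
  m38 ⊆ --0110,1--110
  m42 ⊆ -01010,101-10
  m46 ⊆ 1--110,1-111-,101-10
  m47 ⊆ 1-111-,1011-1
  m50 ⊆ 110-10 [E]
  m54 ⊆ --0110,-1-110,1--110,110-10
  m60 ⊆ -111-0 [E]
  m62 ⊆ -1-110,-111-0,1--110,1-111-
  m63 ⊆ 1-111- [E]
E = {--0110, -00011, -111-0, 00-000, 010001, 1-111-, 110-10}

NO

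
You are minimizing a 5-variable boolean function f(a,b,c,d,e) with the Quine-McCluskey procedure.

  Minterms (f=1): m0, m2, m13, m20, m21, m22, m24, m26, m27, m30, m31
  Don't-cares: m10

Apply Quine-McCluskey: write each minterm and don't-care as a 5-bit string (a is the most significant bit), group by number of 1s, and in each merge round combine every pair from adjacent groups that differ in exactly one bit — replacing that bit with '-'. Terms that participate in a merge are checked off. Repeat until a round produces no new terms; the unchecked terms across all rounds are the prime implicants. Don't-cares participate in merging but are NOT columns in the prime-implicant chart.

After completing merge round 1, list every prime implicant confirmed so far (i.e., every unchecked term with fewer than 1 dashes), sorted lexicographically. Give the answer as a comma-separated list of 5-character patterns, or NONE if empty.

01101

size-2^0 implicants → 00000(✓)  00010(✓)  01010(✓)  01101  10100(✓)  10101(✓)  10110(✓)  11000(✓)  11010(✓)  11011(✓)  11110(✓)  11111(✓)
size-2^1 implicants → -1010  0-010  000-0  1-110  101-0  1010-  11-10(✓)  11-11(✓)  110-0  1101-(✓)  1111-(✓)
size-2^2 implicants → 11-1-
Unchecked terms (primes): -1010, 0-010, 000-0, 01101, 1-110, 101-0, 1010-, 11-1-, 110-0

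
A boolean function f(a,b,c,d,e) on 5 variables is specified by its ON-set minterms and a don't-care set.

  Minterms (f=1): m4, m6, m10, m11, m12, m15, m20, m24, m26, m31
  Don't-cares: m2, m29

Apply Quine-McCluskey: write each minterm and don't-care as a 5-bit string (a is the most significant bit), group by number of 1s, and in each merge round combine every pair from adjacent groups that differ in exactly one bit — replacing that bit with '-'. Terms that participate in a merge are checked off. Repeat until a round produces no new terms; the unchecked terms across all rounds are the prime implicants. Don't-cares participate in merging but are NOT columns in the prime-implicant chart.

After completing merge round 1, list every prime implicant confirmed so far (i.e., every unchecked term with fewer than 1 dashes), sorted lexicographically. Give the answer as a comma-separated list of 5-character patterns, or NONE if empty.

size-2^0 implicants → 00010(✓)  00100(✓)  00110(✓)  01010(✓)  01011(✓)  01100(✓)  01111(✓)  10100(✓)  11000(✓)  11010(✓)  11101(✓)  11111(✓)
size-2^1 implicants → -0100  -1010  -1111  0-010  0-100  00-10  001-0  01-11  0101-  110-0  111-1
Unchecked terms (primes): -0100, -1010, -1111, 0-010, 0-100, 00-10, 001-0, 01-11, 0101-, 110-0, 111-1

NONE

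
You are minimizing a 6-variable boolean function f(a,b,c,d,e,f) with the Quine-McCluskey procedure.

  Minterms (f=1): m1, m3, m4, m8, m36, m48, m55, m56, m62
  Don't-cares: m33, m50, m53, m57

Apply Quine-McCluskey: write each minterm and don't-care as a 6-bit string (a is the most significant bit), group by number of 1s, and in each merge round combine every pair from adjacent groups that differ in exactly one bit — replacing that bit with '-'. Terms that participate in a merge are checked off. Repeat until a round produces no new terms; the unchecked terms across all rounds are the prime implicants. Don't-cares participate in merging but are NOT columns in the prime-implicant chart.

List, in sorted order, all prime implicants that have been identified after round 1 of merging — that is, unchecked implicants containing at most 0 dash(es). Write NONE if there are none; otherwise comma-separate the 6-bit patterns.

001000, 111110

Round 0: 000001✓ 000011✓ 000100✓ 001000 100001✓ 100100✓ 110000✓ 110010✓ 110101✓ 110111✓ 111000✓ 111001✓ 111110
Round 1: -00001 -00100 0000-1 11-000 1100-0 1101-1 11100-
PIs = {-00001, -00100, 0000-1, 001000, 11-000, 1100-0, 1101-1, 11100-, 111110}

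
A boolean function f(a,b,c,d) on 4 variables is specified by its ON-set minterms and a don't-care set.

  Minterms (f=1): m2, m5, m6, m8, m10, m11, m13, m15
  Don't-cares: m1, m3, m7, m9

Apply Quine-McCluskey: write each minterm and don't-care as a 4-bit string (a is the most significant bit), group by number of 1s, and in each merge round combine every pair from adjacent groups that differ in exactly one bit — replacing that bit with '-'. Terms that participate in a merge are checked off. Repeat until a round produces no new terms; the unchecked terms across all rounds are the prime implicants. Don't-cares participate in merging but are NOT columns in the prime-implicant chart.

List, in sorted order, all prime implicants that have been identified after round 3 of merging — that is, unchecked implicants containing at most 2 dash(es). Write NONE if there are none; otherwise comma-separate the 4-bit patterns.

size-2^0 implicants → 0001(✓)  0010(✓)  0011(✓)  0101(✓)  0110(✓)  0111(✓)  1000(✓)  1001(✓)  1010(✓)  1011(✓)  1101(✓)  1111(✓)
size-2^1 implicants → -001(✓)  -010(✓)  -011(✓)  -101(✓)  -111(✓)  0-01(✓)  0-10(✓)  0-11(✓)  00-1(✓)  001-(✓)  01-1(✓)  011-(✓)  1-01(✓)  1-11(✓)  10-0(✓)  10-1(✓)  100-(✓)  101-(✓)  11-1(✓)
size-2^2 implicants → --01(✓)  --11(✓)  -0-1(✓)  -01-  -1-1(✓)  0--1(✓)  0-1-  1--1(✓)  10--
size-2^3 implicants → ---1
Unchecked terms (primes): ---1, -01-, 0-1-, 10--

-01-, 0-1-, 10--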